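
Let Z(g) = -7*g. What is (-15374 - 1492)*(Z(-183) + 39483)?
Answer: -687525624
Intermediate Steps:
(-15374 - 1492)*(Z(-183) + 39483) = (-15374 - 1492)*(-7*(-183) + 39483) = -16866*(1281 + 39483) = -16866*40764 = -687525624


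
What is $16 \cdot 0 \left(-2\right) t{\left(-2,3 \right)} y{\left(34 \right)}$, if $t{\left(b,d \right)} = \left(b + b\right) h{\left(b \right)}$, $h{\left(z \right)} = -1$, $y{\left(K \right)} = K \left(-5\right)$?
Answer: $0$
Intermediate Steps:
$y{\left(K \right)} = - 5 K$
$t{\left(b,d \right)} = - 2 b$ ($t{\left(b,d \right)} = \left(b + b\right) \left(-1\right) = 2 b \left(-1\right) = - 2 b$)
$16 \cdot 0 \left(-2\right) t{\left(-2,3 \right)} y{\left(34 \right)} = 16 \cdot 0 \left(-2\right) \left(\left(-2\right) \left(-2\right)\right) \left(\left(-5\right) 34\right) = 16 \cdot 0 \cdot 4 \left(-170\right) = 16 \cdot 0 \left(-170\right) = 0 \left(-170\right) = 0$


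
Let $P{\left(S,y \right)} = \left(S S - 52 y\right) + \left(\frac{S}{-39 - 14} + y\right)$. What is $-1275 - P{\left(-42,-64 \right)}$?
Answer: $- \frac{334101}{53} \approx -6303.8$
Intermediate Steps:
$P{\left(S,y \right)} = S^{2} - 51 y - \frac{S}{53}$ ($P{\left(S,y \right)} = \left(S^{2} - 52 y\right) + \left(\frac{S}{-39 - 14} + y\right) = \left(S^{2} - 52 y\right) + \left(\frac{S}{-53} + y\right) = \left(S^{2} - 52 y\right) - \left(- y + \frac{S}{53}\right) = S^{2} - 51 y - \frac{S}{53}$)
$-1275 - P{\left(-42,-64 \right)} = -1275 - \left(\left(-42\right)^{2} - -3264 - - \frac{42}{53}\right) = -1275 - \left(1764 + 3264 + \frac{42}{53}\right) = -1275 - \frac{266526}{53} = - \frac{334101}{53}$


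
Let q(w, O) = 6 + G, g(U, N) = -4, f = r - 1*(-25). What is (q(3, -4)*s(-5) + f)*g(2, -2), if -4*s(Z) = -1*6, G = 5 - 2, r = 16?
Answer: -218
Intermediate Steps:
f = 41 (f = 16 - 1*(-25) = 16 + 25 = 41)
G = 3
s(Z) = 3/2 (s(Z) = -(-1)*6/4 = -1/4*(-6) = 3/2)
q(w, O) = 9 (q(w, O) = 6 + 3 = 9)
(q(3, -4)*s(-5) + f)*g(2, -2) = (9*(3/2) + 41)*(-4) = (27/2 + 41)*(-4) = (109/2)*(-4) = -218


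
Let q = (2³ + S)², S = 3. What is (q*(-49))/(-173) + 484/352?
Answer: 49335/1384 ≈ 35.647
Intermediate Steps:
q = 121 (q = (2³ + 3)² = (8 + 3)² = 11² = 121)
(q*(-49))/(-173) + 484/352 = (121*(-49))/(-173) + 484/352 = -5929*(-1/173) + 484*(1/352) = 5929/173 + 11/8 = 49335/1384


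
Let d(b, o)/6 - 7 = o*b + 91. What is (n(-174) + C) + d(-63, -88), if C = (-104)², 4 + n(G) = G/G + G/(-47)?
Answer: 2099429/47 ≈ 44669.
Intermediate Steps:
d(b, o) = 588 + 6*b*o (d(b, o) = 42 + 6*(o*b + 91) = 42 + 6*(b*o + 91) = 42 + 6*(91 + b*o) = 42 + (546 + 6*b*o) = 588 + 6*b*o)
n(G) = -3 - G/47 (n(G) = -4 + (G/G + G/(-47)) = -4 + (1 + G*(-1/47)) = -4 + (1 - G/47) = -3 - G/47)
C = 10816
(n(-174) + C) + d(-63, -88) = ((-3 - 1/47*(-174)) + 10816) + (588 + 6*(-63)*(-88)) = ((-3 + 174/47) + 10816) + (588 + 33264) = (33/47 + 10816) + 33852 = 508385/47 + 33852 = 2099429/47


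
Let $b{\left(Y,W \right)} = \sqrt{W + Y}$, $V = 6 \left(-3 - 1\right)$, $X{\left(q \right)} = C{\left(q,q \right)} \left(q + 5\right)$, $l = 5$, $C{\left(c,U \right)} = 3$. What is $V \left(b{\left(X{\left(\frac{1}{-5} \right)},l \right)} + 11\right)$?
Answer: $-264 - \frac{24 \sqrt{485}}{5} \approx -369.71$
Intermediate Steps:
$X{\left(q \right)} = 15 + 3 q$ ($X{\left(q \right)} = 3 \left(q + 5\right) = 3 \left(5 + q\right) = 15 + 3 q$)
$V = -24$ ($V = 6 \left(-4\right) = -24$)
$V \left(b{\left(X{\left(\frac{1}{-5} \right)},l \right)} + 11\right) = - 24 \left(\sqrt{5 + \left(15 + \frac{3}{-5}\right)} + 11\right) = - 24 \left(\sqrt{5 + \left(15 + 3 \left(- \frac{1}{5}\right)\right)} + 11\right) = - 24 \left(\sqrt{5 + \left(15 - \frac{3}{5}\right)} + 11\right) = - 24 \left(\sqrt{5 + \frac{72}{5}} + 11\right) = - 24 \left(\sqrt{\frac{97}{5}} + 11\right) = - 24 \left(\frac{\sqrt{485}}{5} + 11\right) = - 24 \left(11 + \frac{\sqrt{485}}{5}\right) = -264 - \frac{24 \sqrt{485}}{5}$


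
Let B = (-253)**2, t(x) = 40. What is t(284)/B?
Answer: 40/64009 ≈ 0.00062491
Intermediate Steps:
B = 64009
t(284)/B = 40/64009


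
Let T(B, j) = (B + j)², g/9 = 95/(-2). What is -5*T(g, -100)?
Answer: -5565125/4 ≈ -1.3913e+6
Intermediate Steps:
g = -855/2 (g = 9*(95/(-2)) = 9*(95*(-½)) = 9*(-95/2) = -855/2 ≈ -427.50)
-5*T(g, -100) = -5*(-855/2 - 100)² = -5*(-1055/2)² = -5*1113025/4 = -5565125/4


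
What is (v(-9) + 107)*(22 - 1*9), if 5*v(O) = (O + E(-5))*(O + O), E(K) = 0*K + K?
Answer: 10231/5 ≈ 2046.2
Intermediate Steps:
E(K) = K (E(K) = 0 + K = K)
v(O) = 2*O*(-5 + O)/5 (v(O) = ((O - 5)*(O + O))/5 = ((-5 + O)*(2*O))/5 = (2*O*(-5 + O))/5 = 2*O*(-5 + O)/5)
(v(-9) + 107)*(22 - 1*9) = ((2/5)*(-9)*(-5 - 9) + 107)*(22 - 1*9) = ((2/5)*(-9)*(-14) + 107)*(22 - 9) = (252/5 + 107)*13 = (787/5)*13 = 10231/5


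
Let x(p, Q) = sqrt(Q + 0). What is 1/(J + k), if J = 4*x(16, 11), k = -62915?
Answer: -62915/3958297049 - 4*sqrt(11)/3958297049 ≈ -1.5898e-5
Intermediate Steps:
x(p, Q) = sqrt(Q)
J = 4*sqrt(11) ≈ 13.266
1/(J + k) = 1/(4*sqrt(11) - 62915) = 1/(-62915 + 4*sqrt(11))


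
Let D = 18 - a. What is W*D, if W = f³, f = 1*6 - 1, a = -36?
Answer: 6750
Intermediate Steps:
f = 5 (f = 6 - 1 = 5)
W = 125 (W = 5³ = 125)
D = 54 (D = 18 - 1*(-36) = 18 + 36 = 54)
W*D = 125*54 = 6750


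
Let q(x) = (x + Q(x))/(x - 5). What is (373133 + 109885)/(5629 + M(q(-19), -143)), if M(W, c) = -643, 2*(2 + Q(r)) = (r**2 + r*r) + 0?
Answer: 80503/831 ≈ 96.875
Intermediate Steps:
Q(r) = -2 + r**2 (Q(r) = -2 + ((r**2 + r*r) + 0)/2 = -2 + ((r**2 + r**2) + 0)/2 = -2 + (2*r**2 + 0)/2 = -2 + (2*r**2)/2 = -2 + r**2)
q(x) = (-2 + x + x**2)/(-5 + x) (q(x) = (x + (-2 + x**2))/(x - 5) = (-2 + x + x**2)/(-5 + x))
(373133 + 109885)/(5629 + M(q(-19), -143)) = (373133 + 109885)/(5629 - 643) = 483018/4986 = 483018*(1/4986) = 80503/831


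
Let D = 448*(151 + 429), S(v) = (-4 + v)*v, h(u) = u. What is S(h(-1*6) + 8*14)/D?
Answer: 2703/64960 ≈ 0.041610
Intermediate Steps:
S(v) = v*(-4 + v)
D = 259840 (D = 448*580 = 259840)
S(h(-1*6) + 8*14)/D = ((-1*6 + 8*14)*(-4 + (-1*6 + 8*14)))/259840 = ((-6 + 112)*(-4 + (-6 + 112)))*(1/259840) = (106*(-4 + 106))*(1/259840) = (106*102)*(1/259840) = 10812*(1/259840) = 2703/64960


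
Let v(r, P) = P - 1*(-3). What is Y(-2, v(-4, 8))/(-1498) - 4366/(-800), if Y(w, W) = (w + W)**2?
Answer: 1618867/299600 ≈ 5.4034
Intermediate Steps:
v(r, P) = 3 + P (v(r, P) = P + 3 = 3 + P)
Y(w, W) = (W + w)**2
Y(-2, v(-4, 8))/(-1498) - 4366/(-800) = ((3 + 8) - 2)**2/(-1498) - 4366/(-800) = (11 - 2)**2*(-1/1498) - 4366*(-1/800) = 9**2*(-1/1498) + 2183/400 = 81*(-1/1498) + 2183/400 = -81/1498 + 2183/400 = 1618867/299600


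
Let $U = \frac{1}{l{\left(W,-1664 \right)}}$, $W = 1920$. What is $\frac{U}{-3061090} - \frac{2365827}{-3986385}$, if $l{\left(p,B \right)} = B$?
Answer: $\frac{61798479989979}{104129563815680} \approx 0.59348$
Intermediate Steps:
$U = - \frac{1}{1664}$ ($U = \frac{1}{-1664} = - \frac{1}{1664} \approx -0.00060096$)
$\frac{U}{-3061090} - \frac{2365827}{-3986385} = - \frac{1}{1664 \left(-3061090\right)} - \frac{2365827}{-3986385} = \left(- \frac{1}{1664}\right) \left(- \frac{1}{3061090}\right) - - \frac{788609}{1328795} = \frac{1}{5093653760} + \frac{788609}{1328795} = \frac{61798479989979}{104129563815680}$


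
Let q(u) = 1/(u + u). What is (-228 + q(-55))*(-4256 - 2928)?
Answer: 90090952/55 ≈ 1.6380e+6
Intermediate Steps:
q(u) = 1/(2*u)
(-228 + q(-55))*(-4256 - 2928) = (-228 + (½)/(-55))*(-4256 - 2928) = (-228 + (½)*(-1/55))*(-7184) = (-228 - 1/110)*(-7184) = -25081/110*(-7184) = 90090952/55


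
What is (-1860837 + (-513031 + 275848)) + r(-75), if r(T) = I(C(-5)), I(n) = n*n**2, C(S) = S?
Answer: -2098145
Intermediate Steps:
I(n) = n**3
r(T) = -125 (r(T) = (-5)**3 = -125)
(-1860837 + (-513031 + 275848)) + r(-75) = (-1860837 + (-513031 + 275848)) - 125 = (-1860837 - 237183) - 125 = -2098020 - 125 = -2098145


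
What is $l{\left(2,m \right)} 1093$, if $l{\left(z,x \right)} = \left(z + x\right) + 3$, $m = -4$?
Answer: $1093$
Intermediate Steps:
$l{\left(z,x \right)} = 3 + x + z$ ($l{\left(z,x \right)} = \left(x + z\right) + 3 = 3 + x + z$)
$l{\left(2,m \right)} 1093 = \left(3 - 4 + 2\right) 1093 = 1 \cdot 1093 = 1093$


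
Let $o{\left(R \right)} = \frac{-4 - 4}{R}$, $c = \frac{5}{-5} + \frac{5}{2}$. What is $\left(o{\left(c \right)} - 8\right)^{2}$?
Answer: $\frac{1600}{9} \approx 177.78$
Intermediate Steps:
$c = \frac{3}{2}$ ($c = 5 \left(- \frac{1}{5}\right) + 5 \cdot \frac{1}{2} = -1 + \frac{5}{2} = \frac{3}{2} \approx 1.5$)
$o{\left(R \right)} = - \frac{8}{R}$
$\left(o{\left(c \right)} - 8\right)^{2} = \left(- \frac{8}{\frac{3}{2}} - 8\right)^{2} = \left(\left(-8\right) \frac{2}{3} - 8\right)^{2} = \left(- \frac{16}{3} - 8\right)^{2} = \left(- \frac{40}{3}\right)^{2} = \frac{1600}{9}$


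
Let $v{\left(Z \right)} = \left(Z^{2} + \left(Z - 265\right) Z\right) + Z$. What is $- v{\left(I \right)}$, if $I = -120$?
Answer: $-60480$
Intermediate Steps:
$v{\left(Z \right)} = Z + Z^{2} + Z \left(-265 + Z\right)$ ($v{\left(Z \right)} = \left(Z^{2} + \left(-265 + Z\right) Z\right) + Z = \left(Z^{2} + Z \left(-265 + Z\right)\right) + Z = Z + Z^{2} + Z \left(-265 + Z\right)$)
$- v{\left(I \right)} = - 2 \left(-120\right) \left(-132 - 120\right) = - 2 \left(-120\right) \left(-252\right) = \left(-1\right) 60480 = -60480$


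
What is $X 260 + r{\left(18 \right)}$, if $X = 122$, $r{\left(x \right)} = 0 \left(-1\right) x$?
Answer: $31720$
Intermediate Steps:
$r{\left(x \right)} = 0$ ($r{\left(x \right)} = 0 x = 0$)
$X 260 + r{\left(18 \right)} = 122 \cdot 260 + 0 = 31720 + 0 = 31720$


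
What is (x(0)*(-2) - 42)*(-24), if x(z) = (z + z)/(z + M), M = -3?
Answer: 1008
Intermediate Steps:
x(z) = 2*z/(-3 + z) (x(z) = (z + z)/(z - 3) = (2*z)/(-3 + z) = 2*z/(-3 + z))
(x(0)*(-2) - 42)*(-24) = ((2*0/(-3 + 0))*(-2) - 42)*(-24) = ((2*0/(-3))*(-2) - 42)*(-24) = ((2*0*(-1/3))*(-2) - 42)*(-24) = (0*(-2) - 42)*(-24) = (0 - 42)*(-24) = -42*(-24) = 1008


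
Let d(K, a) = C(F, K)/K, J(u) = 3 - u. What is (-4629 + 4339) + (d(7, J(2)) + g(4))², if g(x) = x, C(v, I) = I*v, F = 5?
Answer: -209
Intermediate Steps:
d(K, a) = 5 (d(K, a) = (K*5)/K = (5*K)/K = 5)
(-4629 + 4339) + (d(7, J(2)) + g(4))² = (-4629 + 4339) + (5 + 4)² = -290 + 9² = -290 + 81 = -209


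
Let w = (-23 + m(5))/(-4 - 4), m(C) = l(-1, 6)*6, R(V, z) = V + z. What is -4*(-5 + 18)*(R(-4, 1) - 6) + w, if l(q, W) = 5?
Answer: 3737/8 ≈ 467.13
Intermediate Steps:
m(C) = 30 (m(C) = 5*6 = 30)
w = -7/8 (w = (-23 + 30)/(-4 - 4) = 7/(-8) = 7*(-⅛) = -7/8 ≈ -0.87500)
-4*(-5 + 18)*(R(-4, 1) - 6) + w = -4*(-5 + 18)*((-4 + 1) - 6) - 7/8 = -52*(-3 - 6) - 7/8 = -52*(-9) - 7/8 = -4*(-117) - 7/8 = 468 - 7/8 = 3737/8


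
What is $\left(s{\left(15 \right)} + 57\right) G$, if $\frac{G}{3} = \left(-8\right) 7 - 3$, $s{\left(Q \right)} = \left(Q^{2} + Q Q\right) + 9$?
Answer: $-91332$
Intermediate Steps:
$s{\left(Q \right)} = 9 + 2 Q^{2}$ ($s{\left(Q \right)} = \left(Q^{2} + Q^{2}\right) + 9 = 2 Q^{2} + 9 = 9 + 2 Q^{2}$)
$G = -177$ ($G = 3 \left(\left(-8\right) 7 - 3\right) = 3 \left(-56 - 3\right) = 3 \left(-59\right) = -177$)
$\left(s{\left(15 \right)} + 57\right) G = \left(\left(9 + 2 \cdot 15^{2}\right) + 57\right) \left(-177\right) = \left(\left(9 + 2 \cdot 225\right) + 57\right) \left(-177\right) = \left(\left(9 + 450\right) + 57\right) \left(-177\right) = \left(459 + 57\right) \left(-177\right) = 516 \left(-177\right) = -91332$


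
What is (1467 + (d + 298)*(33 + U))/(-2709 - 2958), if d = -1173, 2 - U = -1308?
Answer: 1173658/5667 ≈ 207.10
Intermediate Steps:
U = 1310 (U = 2 - 1*(-1308) = 2 + 1308 = 1310)
(1467 + (d + 298)*(33 + U))/(-2709 - 2958) = (1467 + (-1173 + 298)*(33 + 1310))/(-2709 - 2958) = (1467 - 875*1343)/(-5667) = (1467 - 1175125)*(-1/5667) = -1173658*(-1/5667) = 1173658/5667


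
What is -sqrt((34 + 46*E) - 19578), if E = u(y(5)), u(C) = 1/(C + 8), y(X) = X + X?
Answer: -I*sqrt(175873)/3 ≈ -139.79*I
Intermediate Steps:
y(X) = 2*X
u(C) = 1/(8 + C)
E = 1/18 (E = 1/(8 + 2*5) = 1/(8 + 10) = 1/18 ≈ 0.055556)
-sqrt((34 + 46*E) - 19578) = -sqrt((34 + 46*(1/18)) - 19578) = -sqrt((34 + 23/9) - 19578) = -sqrt(329/9 - 19578) = -sqrt(-175873/9) = -I*sqrt(175873)/3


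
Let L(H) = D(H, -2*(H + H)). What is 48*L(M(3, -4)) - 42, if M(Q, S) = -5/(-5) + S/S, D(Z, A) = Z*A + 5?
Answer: -570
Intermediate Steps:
D(Z, A) = 5 + A*Z (D(Z, A) = A*Z + 5 = 5 + A*Z)
M(Q, S) = 2 (M(Q, S) = -5*(-⅕) + 1 = 1 + 1 = 2)
L(H) = 5 - 4*H² (L(H) = 5 + (-2*(H + H))*H = 5 + (-4*H)*H = 5 - 4*H²)
48*L(M(3, -4)) - 42 = 48*(5 - 4*2²) - 42 = 48*(5 - 4*4) - 42 = 48*(5 - 16) - 42 = 48*(-11) - 42 = -528 - 42 = -570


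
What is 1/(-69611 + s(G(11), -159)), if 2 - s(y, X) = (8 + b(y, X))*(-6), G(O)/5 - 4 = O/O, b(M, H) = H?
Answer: -1/70515 ≈ -1.4181e-5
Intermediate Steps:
G(O) = 25 (G(O) = 20 + 5*(O/O) = 20 + 5*1 = 20 + 5 = 25)
s(y, X) = 50 + 6*X (s(y, X) = 2 - (8 + X)*(-6) = 2 - (-48 - 6*X) = 2 + (48 + 6*X) = 50 + 6*X)
1/(-69611 + s(G(11), -159)) = 1/(-69611 + (50 + 6*(-159))) = 1/(-69611 + (50 - 954)) = 1/(-69611 - 904) = 1/(-70515) = -1/70515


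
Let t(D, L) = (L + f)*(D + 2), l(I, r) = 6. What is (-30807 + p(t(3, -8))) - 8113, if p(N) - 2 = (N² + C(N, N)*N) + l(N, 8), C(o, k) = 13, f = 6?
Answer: -38942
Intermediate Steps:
t(D, L) = (2 + D)*(6 + L) (t(D, L) = (L + 6)*(D + 2) = (6 + L)*(2 + D) = (2 + D)*(6 + L))
p(N) = 8 + N² + 13*N (p(N) = 2 + ((N² + 13*N) + 6) = 2 + (6 + N² + 13*N) = 8 + N² + 13*N)
(-30807 + p(t(3, -8))) - 8113 = (-30807 + (8 + (12 + 2*(-8) + 6*3 + 3*(-8))² + 13*(12 + 2*(-8) + 6*3 + 3*(-8)))) - 8113 = (-30807 + (8 + (12 - 16 + 18 - 24)² + 13*(12 - 16 + 18 - 24))) - 8113 = (-30807 + (8 + (-10)² + 13*(-10))) - 8113 = (-30807 + (8 + 100 - 130)) - 8113 = (-30807 - 22) - 8113 = -30829 - 8113 = -38942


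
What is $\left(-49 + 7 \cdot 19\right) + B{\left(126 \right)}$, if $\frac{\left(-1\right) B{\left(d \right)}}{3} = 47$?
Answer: $-57$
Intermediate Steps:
$B{\left(d \right)} = -141$ ($B{\left(d \right)} = \left(-3\right) 47 = -141$)
$\left(-49 + 7 \cdot 19\right) + B{\left(126 \right)} = \left(-49 + 7 \cdot 19\right) - 141 = \left(-49 + 133\right) - 141 = 84 - 141 = -57$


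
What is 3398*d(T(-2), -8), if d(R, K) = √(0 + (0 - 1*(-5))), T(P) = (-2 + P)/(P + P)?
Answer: 3398*√5 ≈ 7598.2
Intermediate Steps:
T(P) = (-2 + P)/(2*P) (T(P) = (-2 + P)/((2*P)) = (-2 + P)*(1/(2*P)) = (-2 + P)/(2*P))
d(R, K) = √5 (d(R, K) = √(0 + (0 + 5)) = √(0 + 5) = √5)
3398*d(T(-2), -8) = 3398*√5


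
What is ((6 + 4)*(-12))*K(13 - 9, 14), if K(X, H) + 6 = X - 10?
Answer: 1440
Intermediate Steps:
K(X, H) = -16 + X (K(X, H) = -6 + (X - 10) = -6 + (-10 + X) = -16 + X)
((6 + 4)*(-12))*K(13 - 9, 14) = ((6 + 4)*(-12))*(-16 + (13 - 9)) = (10*(-12))*(-16 + 4) = -120*(-12) = 1440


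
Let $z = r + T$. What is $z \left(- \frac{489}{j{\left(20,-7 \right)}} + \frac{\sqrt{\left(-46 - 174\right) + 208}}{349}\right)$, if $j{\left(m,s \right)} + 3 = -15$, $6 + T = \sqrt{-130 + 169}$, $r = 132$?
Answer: $\frac{\left(126 + \sqrt{39}\right) \left(56887 + 12 i \sqrt{3}\right)}{2094} \approx 3592.7 + 1.3126 i$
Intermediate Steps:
$T = -6 + \sqrt{39}$ ($T = -6 + \sqrt{-130 + 169} = -6 + \sqrt{39} \approx 0.245$)
$j{\left(m,s \right)} = -18$ ($j{\left(m,s \right)} = -3 - 15 = -18$)
$z = 126 + \sqrt{39}$ ($z = 132 - \left(6 - \sqrt{39}\right) = 126 + \sqrt{39} \approx 132.25$)
$z \left(- \frac{489}{j{\left(20,-7 \right)}} + \frac{\sqrt{\left(-46 - 174\right) + 208}}{349}\right) = \left(126 + \sqrt{39}\right) \left(- \frac{489}{-18} + \frac{\sqrt{\left(-46 - 174\right) + 208}}{349}\right) = \left(126 + \sqrt{39}\right) \left(\left(-489\right) \left(- \frac{1}{18}\right) + \sqrt{\left(-46 - 174\right) + 208} \cdot \frac{1}{349}\right) = \left(126 + \sqrt{39}\right) \left(\frac{163}{6} + \sqrt{-220 + 208} \cdot \frac{1}{349}\right) = \left(126 + \sqrt{39}\right) \left(\frac{163}{6} + \sqrt{-12} \cdot \frac{1}{349}\right) = \left(126 + \sqrt{39}\right) \left(\frac{163}{6} + 2 i \sqrt{3} \cdot \frac{1}{349}\right) = \left(126 + \sqrt{39}\right) \left(\frac{163}{6} + \frac{2 i \sqrt{3}}{349}\right)$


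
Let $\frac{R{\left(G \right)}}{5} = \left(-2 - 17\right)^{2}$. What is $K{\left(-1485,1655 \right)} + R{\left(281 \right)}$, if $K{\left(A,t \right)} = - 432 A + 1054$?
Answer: $644379$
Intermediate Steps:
$R{\left(G \right)} = 1805$ ($R{\left(G \right)} = 5 \left(-2 - 17\right)^{2} = 5 \left(-19\right)^{2} = 5 \cdot 361 = 1805$)
$K{\left(A,t \right)} = 1054 - 432 A$
$K{\left(-1485,1655 \right)} + R{\left(281 \right)} = \left(1054 - -641520\right) + 1805 = \left(1054 + 641520\right) + 1805 = 642574 + 1805 = 644379$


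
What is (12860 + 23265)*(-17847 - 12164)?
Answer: -1084147375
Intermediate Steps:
(12860 + 23265)*(-17847 - 12164) = 36125*(-30011) = -1084147375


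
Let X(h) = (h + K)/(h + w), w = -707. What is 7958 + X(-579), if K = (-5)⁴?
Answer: 5116971/643 ≈ 7958.0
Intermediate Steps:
K = 625
X(h) = (625 + h)/(-707 + h) (X(h) = (h + 625)/(h - 707) = (625 + h)/(-707 + h))
7958 + X(-579) = 7958 + (625 - 579)/(-707 - 579) = 7958 + 46/(-1286) = 7958 - 1/1286*46 = 7958 - 23/643 = 5116971/643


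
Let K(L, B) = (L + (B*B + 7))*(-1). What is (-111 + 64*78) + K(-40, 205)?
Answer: -37111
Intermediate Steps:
K(L, B) = -7 - L - B² (K(L, B) = (L + (B² + 7))*(-1) = (L + (7 + B²))*(-1) = (7 + L + B²)*(-1) = -7 - L - B²)
(-111 + 64*78) + K(-40, 205) = (-111 + 64*78) + (-7 - 1*(-40) - 1*205²) = (-111 + 4992) + (-7 + 40 - 1*42025) = 4881 + (-7 + 40 - 42025) = 4881 - 41992 = -37111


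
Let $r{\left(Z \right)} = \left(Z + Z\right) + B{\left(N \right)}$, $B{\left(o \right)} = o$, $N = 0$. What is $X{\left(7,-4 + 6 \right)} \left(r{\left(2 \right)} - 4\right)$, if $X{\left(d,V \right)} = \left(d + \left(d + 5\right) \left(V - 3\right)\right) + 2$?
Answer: $0$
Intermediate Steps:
$r{\left(Z \right)} = 2 Z$ ($r{\left(Z \right)} = \left(Z + Z\right) + 0 = 2 Z + 0 = 2 Z$)
$X{\left(d,V \right)} = 2 + d + \left(-3 + V\right) \left(5 + d\right)$ ($X{\left(d,V \right)} = \left(d + \left(5 + d\right) \left(-3 + V\right)\right) + 2 = \left(d + \left(-3 + V\right) \left(5 + d\right)\right) + 2 = 2 + d + \left(-3 + V\right) \left(5 + d\right)$)
$X{\left(7,-4 + 6 \right)} \left(r{\left(2 \right)} - 4\right) = \left(-13 - 14 + 5 \left(-4 + 6\right) + \left(-4 + 6\right) 7\right) \left(2 \cdot 2 - 4\right) = \left(-13 - 14 + 5 \cdot 2 + 2 \cdot 7\right) \left(4 - 4\right) = \left(-13 - 14 + 10 + 14\right) 0 = \left(-3\right) 0 = 0$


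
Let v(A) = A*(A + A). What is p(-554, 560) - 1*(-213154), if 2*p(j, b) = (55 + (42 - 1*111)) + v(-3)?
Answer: 213156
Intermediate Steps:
v(A) = 2*A² (v(A) = A*(2*A) = 2*A²)
p(j, b) = 2 (p(j, b) = ((55 + (42 - 1*111)) + 2*(-3)²)/2 = ((55 + (42 - 111)) + 2*9)/2 = ((55 - 69) + 18)/2 = (-14 + 18)/2 = (½)*4 = 2)
p(-554, 560) - 1*(-213154) = 2 - 1*(-213154) = 2 + 213154 = 213156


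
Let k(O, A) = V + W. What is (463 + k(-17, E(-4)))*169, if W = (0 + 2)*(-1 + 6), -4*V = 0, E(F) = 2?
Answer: 79937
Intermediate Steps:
V = 0 (V = -1/4*0 = 0)
W = 10 (W = 2*5 = 10)
k(O, A) = 10 (k(O, A) = 0 + 10 = 10)
(463 + k(-17, E(-4)))*169 = (463 + 10)*169 = 473*169 = 79937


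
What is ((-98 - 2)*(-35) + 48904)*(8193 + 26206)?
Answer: 1802645196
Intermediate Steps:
((-98 - 2)*(-35) + 48904)*(8193 + 26206) = (-100*(-35) + 48904)*34399 = (3500 + 48904)*34399 = 52404*34399 = 1802645196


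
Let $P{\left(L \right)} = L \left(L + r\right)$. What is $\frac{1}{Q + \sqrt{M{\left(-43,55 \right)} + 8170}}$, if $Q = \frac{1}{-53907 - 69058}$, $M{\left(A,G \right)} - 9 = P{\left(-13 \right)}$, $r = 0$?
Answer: $\frac{122965}{126225025946299} + \frac{30240782450 \sqrt{2087}}{126225025946299} \approx 0.010945$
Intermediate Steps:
$P{\left(L \right)} = L^{2}$ ($P{\left(L \right)} = L \left(L + 0\right) = L L = L^{2}$)
$M{\left(A,G \right)} = 178$ ($M{\left(A,G \right)} = 9 + \left(-13\right)^{2} = 9 + 169 = 178$)
$Q = - \frac{1}{122965}$ ($Q = \frac{1}{-122965} = - \frac{1}{122965} \approx -8.1324 \cdot 10^{-6}$)
$\frac{1}{Q + \sqrt{M{\left(-43,55 \right)} + 8170}} = \frac{1}{- \frac{1}{122965} + \sqrt{178 + 8170}} = \frac{1}{- \frac{1}{122965} + \sqrt{8348}} = \frac{1}{- \frac{1}{122965} + 2 \sqrt{2087}}$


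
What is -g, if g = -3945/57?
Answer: 1315/19 ≈ 69.211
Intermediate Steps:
g = -1315/19 (g = -3945/57 = -15*263/57 = -1315/19 ≈ -69.211)
-g = -1*(-1315/19) = 1315/19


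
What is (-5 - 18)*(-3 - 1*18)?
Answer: 483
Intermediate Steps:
(-5 - 18)*(-3 - 1*18) = -23*(-3 - 18) = -23*(-21) = 483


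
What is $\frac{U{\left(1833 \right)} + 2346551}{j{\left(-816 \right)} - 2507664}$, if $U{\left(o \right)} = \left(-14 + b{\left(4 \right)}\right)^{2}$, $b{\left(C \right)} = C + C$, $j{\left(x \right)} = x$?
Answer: $- \frac{2346587}{2508480} \approx -0.93546$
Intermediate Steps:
$b{\left(C \right)} = 2 C$
$U{\left(o \right)} = 36$ ($U{\left(o \right)} = \left(-14 + 2 \cdot 4\right)^{2} = \left(-14 + 8\right)^{2} = \left(-6\right)^{2} = 36$)
$\frac{U{\left(1833 \right)} + 2346551}{j{\left(-816 \right)} - 2507664} = \frac{36 + 2346551}{-816 - 2507664} = \frac{2346587}{-2508480} = 2346587 \left(- \frac{1}{2508480}\right) = - \frac{2346587}{2508480}$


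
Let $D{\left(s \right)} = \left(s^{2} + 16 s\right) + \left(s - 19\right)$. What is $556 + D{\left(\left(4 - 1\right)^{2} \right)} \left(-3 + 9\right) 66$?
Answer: $85696$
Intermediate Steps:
$D{\left(s \right)} = -19 + s^{2} + 17 s$ ($D{\left(s \right)} = \left(s^{2} + 16 s\right) + \left(-19 + s\right) = -19 + s^{2} + 17 s$)
$556 + D{\left(\left(4 - 1\right)^{2} \right)} \left(-3 + 9\right) 66 = 556 + \left(-19 + \left(\left(4 - 1\right)^{2}\right)^{2} + 17 \left(4 - 1\right)^{2}\right) \left(-3 + 9\right) 66 = 556 + \left(-19 + \left(3^{2}\right)^{2} + 17 \cdot 3^{2}\right) 6 \cdot 66 = 556 + \left(-19 + 9^{2} + 17 \cdot 9\right) 396 = 556 + \left(-19 + 81 + 153\right) 396 = 556 + 215 \cdot 396 = 556 + 85140 = 85696$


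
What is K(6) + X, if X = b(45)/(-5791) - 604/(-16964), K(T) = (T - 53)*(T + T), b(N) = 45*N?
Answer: -13859345468/24559631 ≈ -564.31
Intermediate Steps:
K(T) = 2*T*(-53 + T) (K(T) = (-53 + T)*(2*T) = 2*T*(-53 + T))
X = -7713584/24559631 (X = (45*45)/(-5791) - 604/(-16964) = 2025*(-1/5791) - 604*(-1/16964) = -2025/5791 + 151/4241 = -7713584/24559631 ≈ -0.31408)
K(6) + X = 2*6*(-53 + 6) - 7713584/24559631 = 2*6*(-47) - 7713584/24559631 = -564 - 7713584/24559631 = -13859345468/24559631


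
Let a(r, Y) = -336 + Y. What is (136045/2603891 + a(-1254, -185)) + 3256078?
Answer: 8477115708332/2603891 ≈ 3.2556e+6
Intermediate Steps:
(136045/2603891 + a(-1254, -185)) + 3256078 = (136045/2603891 + (-336 - 185)) + 3256078 = (136045*(1/2603891) - 521) + 3256078 = (136045/2603891 - 521) + 3256078 = -1356491166/2603891 + 3256078 = 8477115708332/2603891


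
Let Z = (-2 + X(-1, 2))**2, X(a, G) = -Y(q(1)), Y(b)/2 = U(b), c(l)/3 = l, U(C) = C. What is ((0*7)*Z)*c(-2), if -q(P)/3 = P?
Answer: 0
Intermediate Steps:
q(P) = -3*P
c(l) = 3*l
Y(b) = 2*b
X(a, G) = 6 (X(a, G) = -2*(-3*1) = -2*(-3) = -1*(-6) = 6)
Z = 16 (Z = (-2 + 6)**2 = 4**2 = 16)
((0*7)*Z)*c(-2) = ((0*7)*16)*(3*(-2)) = (0*16)*(-6) = 0*(-6) = 0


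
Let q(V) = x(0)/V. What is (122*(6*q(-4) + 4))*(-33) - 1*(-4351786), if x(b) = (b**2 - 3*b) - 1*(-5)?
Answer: 4365877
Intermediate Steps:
x(b) = 5 + b**2 - 3*b (x(b) = (b**2 - 3*b) + 5 = 5 + b**2 - 3*b)
q(V) = 5/V (q(V) = (5 + 0**2 - 3*0)/V = (5 + 0 + 0)/V = 5/V)
(122*(6*q(-4) + 4))*(-33) - 1*(-4351786) = (122*(6*(5/(-4)) + 4))*(-33) - 1*(-4351786) = (122*(6*(5*(-1/4)) + 4))*(-33) + 4351786 = (122*(6*(-5/4) + 4))*(-33) + 4351786 = (122*(-15/2 + 4))*(-33) + 4351786 = (122*(-7/2))*(-33) + 4351786 = -427*(-33) + 4351786 = 14091 + 4351786 = 4365877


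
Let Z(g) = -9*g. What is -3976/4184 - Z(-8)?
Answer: -38153/523 ≈ -72.950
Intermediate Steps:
-3976/4184 - Z(-8) = -3976/4184 - (-9)*(-8) = -3976*1/4184 - 1*72 = -497/523 - 72 = -38153/523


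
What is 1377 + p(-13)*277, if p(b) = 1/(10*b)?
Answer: 178733/130 ≈ 1374.9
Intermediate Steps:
p(b) = 1/(10*b)
1377 + p(-13)*277 = 1377 + ((⅒)/(-13))*277 = 1377 + ((⅒)*(-1/13))*277 = 1377 - 1/130*277 = 1377 - 277/130 = 178733/130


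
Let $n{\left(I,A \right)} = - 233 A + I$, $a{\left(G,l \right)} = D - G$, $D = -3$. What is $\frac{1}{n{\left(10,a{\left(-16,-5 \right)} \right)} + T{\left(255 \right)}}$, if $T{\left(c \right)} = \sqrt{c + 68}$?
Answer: $- \frac{3019}{9114038} - \frac{\sqrt{323}}{9114038} \approx -0.00033322$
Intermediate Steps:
$a{\left(G,l \right)} = -3 - G$
$n{\left(I,A \right)} = I - 233 A$
$T{\left(c \right)} = \sqrt{68 + c}$
$\frac{1}{n{\left(10,a{\left(-16,-5 \right)} \right)} + T{\left(255 \right)}} = \frac{1}{\left(10 - 233 \left(-3 - -16\right)\right) + \sqrt{68 + 255}} = \frac{1}{\left(10 - 233 \left(-3 + 16\right)\right) + \sqrt{323}} = \frac{1}{\left(10 - 3029\right) + \sqrt{323}} = \frac{1}{-3019 + \sqrt{323}}$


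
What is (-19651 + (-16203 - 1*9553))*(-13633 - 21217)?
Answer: 1582433950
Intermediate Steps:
(-19651 + (-16203 - 1*9553))*(-13633 - 21217) = (-19651 + (-16203 - 9553))*(-34850) = (-19651 - 25756)*(-34850) = -45407*(-34850) = 1582433950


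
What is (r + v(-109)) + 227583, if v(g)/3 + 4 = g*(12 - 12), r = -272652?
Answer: -45081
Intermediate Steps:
v(g) = -12 (v(g) = -12 + 3*(g*(12 - 12)) = -12 + 3*(g*0) = -12 + 3*0 = -12 + 0 = -12)
(r + v(-109)) + 227583 = (-272652 - 12) + 227583 = -272664 + 227583 = -45081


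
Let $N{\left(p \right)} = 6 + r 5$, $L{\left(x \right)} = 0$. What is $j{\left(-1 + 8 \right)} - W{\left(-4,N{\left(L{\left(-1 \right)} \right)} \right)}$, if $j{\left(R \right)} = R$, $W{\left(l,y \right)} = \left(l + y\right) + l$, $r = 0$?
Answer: $9$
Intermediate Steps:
$N{\left(p \right)} = 6$ ($N{\left(p \right)} = 6 + 0 \cdot 5 = 6 + 0 = 6$)
$W{\left(l,y \right)} = y + 2 l$
$j{\left(-1 + 8 \right)} - W{\left(-4,N{\left(L{\left(-1 \right)} \right)} \right)} = \left(-1 + 8\right) - \left(6 + 2 \left(-4\right)\right) = 7 - \left(6 - 8\right) = 7 - -2 = 7 + 2 = 9$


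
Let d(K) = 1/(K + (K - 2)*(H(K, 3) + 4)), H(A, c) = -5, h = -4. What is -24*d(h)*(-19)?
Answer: 228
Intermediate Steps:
d(K) = 1/2 (d(K) = 1/(K + (K - 2)*(-5 + 4)) = 1/(K + (-2 + K)*(-1)) = 1/(K + (2 - K)) = 1/2)
-24*d(h)*(-19) = -24*1/2*(-19) = -12*(-19) = 228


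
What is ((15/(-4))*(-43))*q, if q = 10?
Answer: 3225/2 ≈ 1612.5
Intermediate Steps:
((15/(-4))*(-43))*q = ((15/(-4))*(-43))*10 = ((15*(-¼))*(-43))*10 = -15/4*(-43)*10 = (645/4)*10 = 3225/2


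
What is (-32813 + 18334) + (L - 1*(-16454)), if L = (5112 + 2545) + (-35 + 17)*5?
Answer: 9542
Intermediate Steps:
L = 7567 (L = 7657 - 18*5 = 7657 - 90 = 7567)
(-32813 + 18334) + (L - 1*(-16454)) = (-32813 + 18334) + (7567 - 1*(-16454)) = -14479 + (7567 + 16454) = -14479 + 24021 = 9542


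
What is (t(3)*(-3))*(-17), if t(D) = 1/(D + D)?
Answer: 17/2 ≈ 8.5000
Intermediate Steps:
t(D) = 1/(2*D)
(t(3)*(-3))*(-17) = (((½)/3)*(-3))*(-17) = (((½)*(⅓))*(-3))*(-17) = ((⅙)*(-3))*(-17) = -½*(-17) = 17/2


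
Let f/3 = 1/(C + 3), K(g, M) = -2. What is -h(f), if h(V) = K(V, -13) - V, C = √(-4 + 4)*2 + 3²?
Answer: 9/4 ≈ 2.2500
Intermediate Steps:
C = 9 (C = √0*2 + 9 = 0*2 + 9 = 0 + 9 = 9)
f = ¼ (f = 3/(9 + 3) = 3/12 = 3*(1/12) = ¼ ≈ 0.25000)
h(V) = -2 - V
-h(f) = -(-2 - 1*¼) = -(-2 - ¼) = -1*(-9/4) = 9/4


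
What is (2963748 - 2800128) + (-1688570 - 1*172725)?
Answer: -1697675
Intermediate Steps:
(2963748 - 2800128) + (-1688570 - 1*172725) = 163620 + (-1688570 - 172725) = 163620 - 1861295 = -1697675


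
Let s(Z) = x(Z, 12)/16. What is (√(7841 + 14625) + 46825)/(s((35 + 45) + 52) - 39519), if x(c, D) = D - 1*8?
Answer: -7492/6323 - 4*√22466/158075 ≈ -1.1887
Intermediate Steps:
x(c, D) = -8 + D (x(c, D) = D - 8 = -8 + D)
s(Z) = ¼ (s(Z) = (-8 + 12)/16 = 4*(1/16) = ¼)
(√(7841 + 14625) + 46825)/(s((35 + 45) + 52) - 39519) = (√(7841 + 14625) + 46825)/(¼ - 39519) = (√22466 + 46825)/(-158075/4) = (46825 + √22466)*(-4/158075) = -7492/6323 - 4*√22466/158075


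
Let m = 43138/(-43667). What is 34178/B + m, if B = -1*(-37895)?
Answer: -10943368/127289305 ≈ -0.085972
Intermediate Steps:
B = 37895
m = -43138/43667 (m = 43138*(-1/43667) = -43138/43667 ≈ -0.98789)
34178/B + m = 34178/37895 - 43138/43667 = -10943368/127289305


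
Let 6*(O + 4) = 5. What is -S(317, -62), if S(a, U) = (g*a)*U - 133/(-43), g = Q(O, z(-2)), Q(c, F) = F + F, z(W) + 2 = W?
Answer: -6761109/43 ≈ -1.5724e+5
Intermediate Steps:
O = -19/6 (O = -4 + (1/6)*5 = -4 + 5/6 = -19/6 ≈ -3.1667)
z(W) = -2 + W
Q(c, F) = 2*F
g = -8 (g = 2*(-2 - 2) = 2*(-4) = -8)
S(a, U) = 133/43 - 8*U*a (S(a, U) = (-8*a)*U - 133/(-43) = -8*U*a - 133*(-1/43) = -8*U*a + 133/43 = 133/43 - 8*U*a)
-S(317, -62) = -(133/43 - 8*(-62)*317) = -(133/43 + 157232) = -1*6761109/43 = -6761109/43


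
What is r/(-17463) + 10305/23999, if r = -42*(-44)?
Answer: 45202021/139698179 ≈ 0.32357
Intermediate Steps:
r = 1848
r/(-17463) + 10305/23999 = 1848/(-17463) + 10305/23999 = 1848*(-1/17463) + 10305*(1/23999) = -616/5821 + 10305/23999 = 45202021/139698179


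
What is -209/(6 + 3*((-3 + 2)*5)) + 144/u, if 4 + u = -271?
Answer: 56179/2475 ≈ 22.699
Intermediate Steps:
u = -275 (u = -4 - 271 = -275)
-209/(6 + 3*((-3 + 2)*5)) + 144/u = -209/(6 + 3*((-3 + 2)*5)) + 144/(-275) = -209/(6 + 3*(-1*5)) + 144*(-1/275) = -209/(6 + 3*(-5)) - 144/275 = -209/(6 - 15) - 144/275 = -209/(-9) - 144/275 = -209*(-⅑) - 144/275 = 209/9 - 144/275 = 56179/2475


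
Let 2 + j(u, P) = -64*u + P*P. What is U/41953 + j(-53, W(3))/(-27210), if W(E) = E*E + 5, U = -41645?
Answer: -641801954/570770565 ≈ -1.1244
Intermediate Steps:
W(E) = 5 + E**2 (W(E) = E**2 + 5 = 5 + E**2)
j(u, P) = -2 + P**2 - 64*u (j(u, P) = -2 + (-64*u + P*P) = -2 + (-64*u + P**2) = -2 + (P**2 - 64*u) = -2 + P**2 - 64*u)
U/41953 + j(-53, W(3))/(-27210) = -41645/41953 + (-2 + (5 + 3**2)**2 - 64*(-53))/(-27210) = -41645*1/41953 + (-2 + (5 + 9)**2 + 3392)*(-1/27210) = -41645/41953 + (-2 + 14**2 + 3392)*(-1/27210) = -41645/41953 + (-2 + 196 + 3392)*(-1/27210) = -41645/41953 + 3586*(-1/27210) = -41645/41953 - 1793/13605 = -641801954/570770565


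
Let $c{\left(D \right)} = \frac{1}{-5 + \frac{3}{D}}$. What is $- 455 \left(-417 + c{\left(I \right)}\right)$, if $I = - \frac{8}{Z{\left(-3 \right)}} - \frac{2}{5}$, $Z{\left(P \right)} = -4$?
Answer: $\frac{949403}{5} \approx 1.8988 \cdot 10^{5}$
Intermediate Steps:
$I = \frac{8}{5}$ ($I = - \frac{8}{-4} - \frac{2}{5} = \left(-8\right) \left(- \frac{1}{4}\right) - \frac{2}{5} = 2 - \frac{2}{5} = \frac{8}{5} \approx 1.6$)
$- 455 \left(-417 + c{\left(I \right)}\right) = - 455 \left(-417 - \frac{8}{5 \left(-3 + 5 \cdot \frac{8}{5}\right)}\right) = - 455 \left(-417 - \frac{8}{5 \left(-3 + 8\right)}\right) = - 455 \left(-417 - \frac{8}{5 \cdot 5}\right) = - 455 \left(-417 - \frac{8}{5} \cdot \frac{1}{5}\right) = - 455 \left(-417 - \frac{8}{25}\right) = \left(-455\right) \left(- \frac{10433}{25}\right) = \frac{949403}{5}$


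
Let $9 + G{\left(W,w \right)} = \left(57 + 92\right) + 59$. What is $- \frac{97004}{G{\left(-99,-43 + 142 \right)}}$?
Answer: $- \frac{97004}{199} \approx -487.46$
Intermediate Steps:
$G{\left(W,w \right)} = 199$ ($G{\left(W,w \right)} = -9 + \left(\left(57 + 92\right) + 59\right) = -9 + \left(149 + 59\right) = -9 + 208 = 199$)
$- \frac{97004}{G{\left(-99,-43 + 142 \right)}} = - \frac{97004}{199}$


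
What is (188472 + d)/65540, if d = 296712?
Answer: 121296/16385 ≈ 7.4029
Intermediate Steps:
(188472 + d)/65540 = (188472 + 296712)/65540 = 485184*(1/65540) = 121296/16385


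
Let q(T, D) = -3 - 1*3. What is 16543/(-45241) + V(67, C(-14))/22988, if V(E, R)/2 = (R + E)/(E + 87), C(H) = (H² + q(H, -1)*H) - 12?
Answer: -4181030219/11440001188 ≈ -0.36547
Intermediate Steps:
q(T, D) = -6 (q(T, D) = -3 - 3 = -6)
C(H) = -12 + H² - 6*H (C(H) = (H² - 6*H) - 12 = -12 + H² - 6*H)
V(E, R) = 2*(E + R)/(87 + E) (V(E, R) = 2*((R + E)/(E + 87)) = 2*((E + R)/(87 + E)) = 2*(E + R)/(87 + E))
16543/(-45241) + V(67, C(-14))/22988 = 16543/(-45241) + (2*(67 + (-12 + (-14)² - 6*(-14)))/(87 + 67))/22988 = 16543*(-1/45241) + (2*(67 + (-12 + 196 + 84))/154)*(1/22988) = -16543/45241 + (2*(1/154)*(67 + 268))*(1/22988) = -16543/45241 + (2*(1/154)*335)*(1/22988) = -16543/45241 + (335/77)*(1/22988) = -16543/45241 + 335/1770076 = -4181030219/11440001188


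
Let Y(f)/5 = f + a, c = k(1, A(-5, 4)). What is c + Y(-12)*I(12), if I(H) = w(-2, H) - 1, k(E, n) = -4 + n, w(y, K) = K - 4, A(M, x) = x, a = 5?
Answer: -245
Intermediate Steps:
w(y, K) = -4 + K
I(H) = -5 + H (I(H) = (-4 + H) - 1 = -5 + H)
c = 0 (c = -4 + 4 = 0)
Y(f) = 25 + 5*f (Y(f) = 5*(f + 5) = 5*(5 + f) = 25 + 5*f)
c + Y(-12)*I(12) = 0 + (25 + 5*(-12))*(-5 + 12) = 0 + (25 - 60)*7 = 0 - 35*7 = 0 - 245 = -245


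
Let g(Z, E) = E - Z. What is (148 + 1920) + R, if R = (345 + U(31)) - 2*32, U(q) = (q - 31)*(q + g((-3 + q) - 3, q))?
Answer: 2349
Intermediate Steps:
U(q) = (-31 + q)*(6 + q) (U(q) = (q - 31)*(q + (q - ((-3 + q) - 3))) = (-31 + q)*(q + (q - (-6 + q))) = (-31 + q)*(q + (q + (6 - q))) = (-31 + q)*(q + 6) = (-31 + q)*(6 + q))
R = 281 (R = (345 + (-186 + 31² - 25*31)) - 2*32 = (345 + (-186 + 961 - 775)) - 64 = (345 + 0) - 64 = 345 - 64 = 281)
(148 + 1920) + R = (148 + 1920) + 281 = 2068 + 281 = 2349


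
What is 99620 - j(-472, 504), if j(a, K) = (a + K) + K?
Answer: 99084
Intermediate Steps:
j(a, K) = a + 2*K (j(a, K) = (K + a) + K = a + 2*K)
99620 - j(-472, 504) = 99620 - (-472 + 2*504) = 99620 - (-472 + 1008) = 99620 - 1*536 = 99620 - 536 = 99084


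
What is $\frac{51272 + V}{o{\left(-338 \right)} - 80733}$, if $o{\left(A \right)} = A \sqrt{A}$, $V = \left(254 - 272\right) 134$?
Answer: $- \frac{3944614380}{6556431761} + \frac{214690840 i \sqrt{2}}{6556431761} \approx -0.60164 + 0.046309 i$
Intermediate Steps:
$V = -2412$ ($V = \left(-18\right) 134 = -2412$)
$o{\left(A \right)} = A^{\frac{3}{2}}$
$\frac{51272 + V}{o{\left(-338 \right)} - 80733} = \frac{51272 - 2412}{\left(-338\right)^{\frac{3}{2}} - 80733} = \frac{48860}{- 4394 i \sqrt{2} - 80733} = \frac{48860}{-80733 - 4394 i \sqrt{2}}$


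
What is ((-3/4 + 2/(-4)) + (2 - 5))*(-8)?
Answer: 34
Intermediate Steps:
((-3/4 + 2/(-4)) + (2 - 5))*(-8) = ((-3*1/4 + 2*(-1/4)) - 3)*(-8) = ((-3/4 - 1/2) - 3)*(-8) = (-5/4 - 3)*(-8) = -17/4*(-8) = 34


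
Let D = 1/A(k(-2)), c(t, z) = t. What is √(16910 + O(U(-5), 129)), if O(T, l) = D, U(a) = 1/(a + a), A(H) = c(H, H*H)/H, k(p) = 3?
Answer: 3*√1879 ≈ 130.04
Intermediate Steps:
A(H) = 1 (A(H) = H/H = 1)
U(a) = 1/(2*a)
D = 1 (D = 1/1 = 1)
O(T, l) = 1
√(16910 + O(U(-5), 129)) = √(16910 + 1) = √16911 = 3*√1879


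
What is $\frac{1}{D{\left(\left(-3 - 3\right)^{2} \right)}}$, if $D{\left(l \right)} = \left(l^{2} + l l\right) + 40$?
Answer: $\frac{1}{2632} \approx 0.00037994$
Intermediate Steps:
$D{\left(l \right)} = 40 + 2 l^{2}$ ($D{\left(l \right)} = \left(l^{2} + l^{2}\right) + 40 = 2 l^{2} + 40 = 40 + 2 l^{2}$)
$\frac{1}{D{\left(\left(-3 - 3\right)^{2} \right)}} = \frac{1}{40 + 2 \left(\left(-3 - 3\right)^{2}\right)^{2}} = \frac{1}{40 + 2 \left(\left(-6\right)^{2}\right)^{2}} = \frac{1}{40 + 2 \cdot 36^{2}} = \frac{1}{40 + 2 \cdot 1296} = \frac{1}{40 + 2592} = \frac{1}{2632}$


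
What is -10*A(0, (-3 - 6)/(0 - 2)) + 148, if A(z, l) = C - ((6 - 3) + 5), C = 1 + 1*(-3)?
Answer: 248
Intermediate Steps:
C = -2 (C = 1 - 3 = -2)
A(z, l) = -10 (A(z, l) = -2 - ((6 - 3) + 5) = -2 - (3 + 5) = -2 - 1*8 = -2 - 8 = -10)
-10*A(0, (-3 - 6)/(0 - 2)) + 148 = -10*(-10) + 148 = 100 + 148 = 248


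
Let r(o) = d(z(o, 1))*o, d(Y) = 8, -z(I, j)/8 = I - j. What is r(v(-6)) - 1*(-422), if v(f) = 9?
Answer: 494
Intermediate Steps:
z(I, j) = -8*I + 8*j (z(I, j) = -8*(I - j) = -8*I + 8*j)
r(o) = 8*o
r(v(-6)) - 1*(-422) = 8*9 - 1*(-422) = 72 + 422 = 494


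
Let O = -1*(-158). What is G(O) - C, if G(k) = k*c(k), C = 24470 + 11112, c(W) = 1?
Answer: -35424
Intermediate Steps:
C = 35582
O = 158
G(k) = k (G(k) = k*1 = k)
G(O) - C = 158 - 1*35582 = 158 - 35582 = -35424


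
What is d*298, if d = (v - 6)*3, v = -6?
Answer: -10728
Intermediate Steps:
d = -36 (d = (-6 - 6)*3 = -12*3 = -36)
d*298 = -36*298 = -10728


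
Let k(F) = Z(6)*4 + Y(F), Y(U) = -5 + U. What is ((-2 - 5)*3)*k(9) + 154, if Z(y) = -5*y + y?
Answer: 2086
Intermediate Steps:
Z(y) = -4*y
k(F) = -101 + F (k(F) = -4*6*4 + (-5 + F) = -24*4 + (-5 + F) = -96 + (-5 + F) = -101 + F)
((-2 - 5)*3)*k(9) + 154 = ((-2 - 5)*3)*(-101 + 9) + 154 = -7*3*(-92) + 154 = -21*(-92) + 154 = 1932 + 154 = 2086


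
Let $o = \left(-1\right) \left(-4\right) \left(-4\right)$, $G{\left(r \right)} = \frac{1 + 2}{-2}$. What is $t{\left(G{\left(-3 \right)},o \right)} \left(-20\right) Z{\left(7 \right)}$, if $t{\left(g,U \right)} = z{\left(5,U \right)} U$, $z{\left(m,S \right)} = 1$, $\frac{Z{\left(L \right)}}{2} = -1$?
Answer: $-640$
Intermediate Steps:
$Z{\left(L \right)} = -2$ ($Z{\left(L \right)} = 2 \left(-1\right) = -2$)
$G{\left(r \right)} = - \frac{3}{2}$ ($G{\left(r \right)} = \left(- \frac{1}{2}\right) 3 = - \frac{3}{2}$)
$o = -16$ ($o = 4 \left(-4\right) = -16$)
$t{\left(g,U \right)} = U$ ($t{\left(g,U \right)} = 1 U = U$)
$t{\left(G{\left(-3 \right)},o \right)} \left(-20\right) Z{\left(7 \right)} = \left(-16\right) \left(-20\right) \left(-2\right) = 320 \left(-2\right) = -640$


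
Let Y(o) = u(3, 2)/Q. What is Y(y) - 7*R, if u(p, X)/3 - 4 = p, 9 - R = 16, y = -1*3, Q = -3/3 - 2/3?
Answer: 182/5 ≈ 36.400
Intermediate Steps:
Q = -5/3 (Q = -3*1/3 - 2*1/3 = -1 - 2/3 = -5/3 ≈ -1.6667)
y = -3
R = -7 (R = 9 - 1*16 = 9 - 16 = -7)
u(p, X) = 12 + 3*p
Y(o) = -63/5 (Y(o) = (12 + 3*3)/(-5/3) = (12 + 9)*(-3/5) = 21*(-3/5) = -63/5)
Y(y) - 7*R = -63/5 - 7*(-7) = -63/5 + 49 = 182/5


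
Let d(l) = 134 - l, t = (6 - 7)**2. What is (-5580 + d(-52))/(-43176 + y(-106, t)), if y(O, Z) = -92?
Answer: 93/746 ≈ 0.12466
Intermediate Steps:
t = 1 (t = (-1)**2 = 1)
(-5580 + d(-52))/(-43176 + y(-106, t)) = (-5580 + (134 - 1*(-52)))/(-43176 - 92) = (-5580 + (134 + 52))/(-43268) = (-5580 + 186)*(-1/43268) = -5394*(-1/43268) = 93/746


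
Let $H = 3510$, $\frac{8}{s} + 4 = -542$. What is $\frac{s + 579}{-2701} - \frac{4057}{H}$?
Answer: $- \frac{90931369}{66363570} \approx -1.3702$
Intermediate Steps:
$s = - \frac{4}{273}$ ($s = \frac{8}{-4 - 542} = \frac{8}{-546} = 8 \left(- \frac{1}{546}\right) = - \frac{4}{273} \approx -0.014652$)
$\frac{s + 579}{-2701} - \frac{4057}{H} = \frac{- \frac{4}{273} + 579}{-2701} - \frac{4057}{3510} = \frac{158063}{273} \left(- \frac{1}{2701}\right) - \frac{4057}{3510} = - \frac{158063}{737373} - \frac{4057}{3510} = - \frac{90931369}{66363570}$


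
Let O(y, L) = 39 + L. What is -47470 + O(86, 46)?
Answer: -47385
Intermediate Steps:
-47470 + O(86, 46) = -47470 + (39 + 46) = -47470 + 85 = -47385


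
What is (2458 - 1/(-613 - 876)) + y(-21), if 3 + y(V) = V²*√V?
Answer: 3655496/1489 + 441*I*√21 ≈ 2455.0 + 2020.9*I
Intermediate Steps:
y(V) = -3 + V^(5/2) (y(V) = -3 + V²*√V = -3 + V^(5/2))
(2458 - 1/(-613 - 876)) + y(-21) = (2458 - 1/(-613 - 876)) + (-3 + (-21)^(5/2)) = (2458 - 1/(-1489)) + (-3 + 441*I*√21) = (2458 - 1*(-1/1489)) + (-3 + 441*I*√21) = (2458 + 1/1489) + (-3 + 441*I*√21) = 3659963/1489 + (-3 + 441*I*√21) = 3655496/1489 + 441*I*√21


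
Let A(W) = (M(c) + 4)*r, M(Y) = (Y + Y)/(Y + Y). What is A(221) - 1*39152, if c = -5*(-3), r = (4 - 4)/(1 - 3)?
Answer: -39152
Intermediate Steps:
r = 0 (r = 0/(-2) = 0*(-1/2) = 0)
c = 15
M(Y) = 1 (M(Y) = (2*Y)/((2*Y)) = (2*Y)*(1/(2*Y)) = 1)
A(W) = 0 (A(W) = (1 + 4)*0 = 5*0 = 0)
A(221) - 1*39152 = 0 - 1*39152 = 0 - 39152 = -39152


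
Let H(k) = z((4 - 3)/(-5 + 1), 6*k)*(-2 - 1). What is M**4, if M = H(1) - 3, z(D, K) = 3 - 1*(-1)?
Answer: 50625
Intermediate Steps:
z(D, K) = 4 (z(D, K) = 3 + 1 = 4)
H(k) = -12 (H(k) = 4*(-2 - 1) = 4*(-3) = -12)
M = -15 (M = -12 - 3 = -15)
M**4 = (-15)**4 = 50625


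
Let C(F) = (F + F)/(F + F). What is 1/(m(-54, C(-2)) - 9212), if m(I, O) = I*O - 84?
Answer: -1/9350 ≈ -0.00010695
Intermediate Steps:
C(F) = 1 (C(F) = (2*F)/((2*F)) = (2*F)*(1/(2*F)) = 1)
m(I, O) = -84 + I*O
1/(m(-54, C(-2)) - 9212) = 1/((-84 - 54*1) - 9212) = 1/((-84 - 54) - 9212) = 1/(-138 - 9212) = 1/(-9350) = -1/9350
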